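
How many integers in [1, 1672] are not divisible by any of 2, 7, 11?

|div by 2|=836, |div by 7|=238, |div by 11|=152.
|div by 2&7|=119, |div by 2&11|=76, |div by 7&11|=21, |div by all|=10.
By inclusion-exclusion, divisible by at least one: 836+238+152-119-76-21+10 = 1020.
Not divisible by any: 1672 - 1020.

Final answer: 652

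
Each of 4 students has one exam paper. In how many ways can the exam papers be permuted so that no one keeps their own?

D(n) = (n-1)(D(n-1) + D(n-2)), D(0)=1, D(1)=0.
D(2) = 1 x (0 + 1) = 1
D(3) = 2 x (1 + 0) = 2
D(4) = 3 x (D(3) + D(2)) = 3 x (2 + 1)

Final answer: D(4) = 9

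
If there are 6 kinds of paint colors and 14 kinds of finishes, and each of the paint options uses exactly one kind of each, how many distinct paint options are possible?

By the multiplication principle: 6 x 14.

Final answer: 84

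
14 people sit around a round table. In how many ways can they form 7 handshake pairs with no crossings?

This is counted by the nth Catalan number C_n. Here n = 14/2 = 7.
C_n = C(2n,n) - C(2n,n+1), so C_{7} = C(14,7) - C(14,8) = 3432 - 3003.

Final answer: C_{7} = 429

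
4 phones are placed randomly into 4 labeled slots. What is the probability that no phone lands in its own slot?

Use the recurrence D(n) = (n-1)(D(n-1) + D(n-2)) with D(0)=1, D(1)=0.
Building up: D(2)=1, D(3)=2, D(4)=9.
Total arrangements: 4! = 24.
Probability = D(4)/4! = 3/8.

Final answer: D(4)/4! = 9/24 = 0.375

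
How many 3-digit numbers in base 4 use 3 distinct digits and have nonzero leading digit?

The leading digit has 3 choices (anything but zero); the next has 3 (anything but the first), then 2, and so on, one fewer each time.
Total: 3 x 3 x 2.

Final answer: 18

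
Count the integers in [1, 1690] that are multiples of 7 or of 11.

Multiples of 7: 241. Multiples of 11: 153. Of both (lcm=77): 21.
By inclusion-exclusion: 241 + 153 - 21.

Final answer: 373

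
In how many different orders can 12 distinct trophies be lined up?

The number of ways to arrange 12 distinct objects is 12!.

Final answer: 12! = 479001600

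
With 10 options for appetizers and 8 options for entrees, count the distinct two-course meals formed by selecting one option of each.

By the multiplication principle: 10 x 8.

Final answer: 80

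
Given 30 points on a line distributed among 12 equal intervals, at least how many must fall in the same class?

By pigeonhole with 30 objects and 12 categories: ceiling(30/12).

Final answer: 3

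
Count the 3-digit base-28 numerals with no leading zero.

In base 28, the leading digit has 27 choices (1..27); each of the remaining 2 digits has 28 choices.
Total: 27 x 28^2.

Final answer: 21168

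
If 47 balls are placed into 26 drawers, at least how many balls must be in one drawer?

By the pigeonhole principle: ceiling(47/26).

Final answer: 2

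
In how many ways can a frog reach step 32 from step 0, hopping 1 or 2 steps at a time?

Let f(n) count the ways. The last step is size 1 or 2, so f(n) = f(n-1) + f(n-2) with f(1)=1, f(2)=2.
Iterating the recurrence: f(1)=1, f(2)=2, f(3)=3, f(4)=5, f(5)=8, f(6)=13, f(7)=21, f(8)=34, f(9)=55, f(10)=89, f(11)=144, f(12)=233, f(13)=377, f(14)=610, f(15)=987, f(16)=1597, f(17)=2584, f(18)=4181, f(19)=6765, f(20)=10946, f(21)=17711, f(22)=28657, f(23)=46368, f(24)=75025, f(25)=121393, f(26)=196418, f(27)=317811, f(28)=514229, f(29)=832040, f(30)=1346269, f(31)=2178309, f(32)=3524578.

Final answer: 3524578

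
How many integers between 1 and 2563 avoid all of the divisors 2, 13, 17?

|div by 2|=1281, |div by 13|=197, |div by 17|=150.
|div by 2&13|=98, |div by 2&17|=75, |div by 13&17|=11, |div by all|=5.
By inclusion-exclusion, divisible by at least one: 1281+197+150-98-75-11+5 = 1449.
Not divisible by any: 2563 - 1449.

Final answer: 1114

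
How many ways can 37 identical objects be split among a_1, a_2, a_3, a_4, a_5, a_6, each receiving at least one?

Substitute a'_i = a_i - 1 (so a'_i >= 0). Then sum a'_i = 37 - 6 = 31.
Stars and bars: C(31+6-1, 6-1) = C(36,5).

Final answer: C(36,5) = 376992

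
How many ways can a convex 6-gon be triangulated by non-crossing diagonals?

This is counted by the nth Catalan number C_n. Here n = 6 - 2 = 4.
C_n = C(2n,n)/(n+1), so C_{4} = C(8,4)/5 = 70/5.

Final answer: C_{4} = 14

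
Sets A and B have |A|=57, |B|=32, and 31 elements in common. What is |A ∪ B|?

|A union B| = |A| + |B| - |A intersect B| = 57 + 32 - 31.

Final answer: 58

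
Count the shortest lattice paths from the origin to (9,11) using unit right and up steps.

Each path has 9 right steps and 11 up steps in some order (20 steps total).
Choose which 11 of the 20 steps are up: C(20,11).

Final answer: C(20,11) = 167960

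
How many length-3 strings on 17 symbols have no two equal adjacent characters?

Let g(n) count such strings. g(1) = 17, and each valid string of length n-1 extends in 16 ways (any symbol but the last), so g(n) = 16 g(n-1).
Total: g(3) = 17 x 16^2.

Final answer: 17 x 16^{2} = 4352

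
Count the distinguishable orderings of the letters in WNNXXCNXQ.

Letters (C:1, N:3, Q:1, W:1, X:3). Total letters: 9.
Permutations = 9!/(3! x 3!).

Final answer: 10080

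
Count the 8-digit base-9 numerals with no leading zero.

These are the integers in [9^7, 9^8), so the count is 9^8 - 9^7 = 8 x 9^7.

Final answer: 38263752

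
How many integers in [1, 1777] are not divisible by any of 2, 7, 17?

|div by 2|=888, |div by 7|=253, |div by 17|=104.
|div by 2&7|=126, |div by 2&17|=52, |div by 7&17|=14, |div by all|=7.
By inclusion-exclusion, divisible by at least one: 888+253+104-126-52-14+7 = 1060.
Not divisible by any: 1777 - 1060.

Final answer: 717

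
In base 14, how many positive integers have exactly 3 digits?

In base 14, the leading digit has 13 choices (1..13); each of the remaining 2 digits has 14 choices.
Total: 13 x 14^2.

Final answer: 2548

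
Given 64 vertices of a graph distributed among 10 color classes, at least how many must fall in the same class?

By pigeonhole with 64 objects and 10 categories: ceiling(64/10).

Final answer: 7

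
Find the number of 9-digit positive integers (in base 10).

These are the integers in [10^8, 10^9), so the count is 10^9 - 10^8 = 9 x 10^8.

Final answer: 900000000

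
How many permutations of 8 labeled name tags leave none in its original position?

D(n) = (n-1)(D(n-1) + D(n-2)), D(0)=1, D(1)=0.
D(2) = 1 x (0 + 1) = 1
D(3) = 2 x (1 + 0) = 2
D(4) = 3 x (2 + 1) = 9
D(5) = 4 x (9 + 2) = 44
D(6) = 5 x (44 + 9) = 265
D(7) = 6 x (265 + 44) = 1854
D(8) = 7 x (D(7) + D(6)) = 7 x (1854 + 265)

Final answer: D(8) = 14833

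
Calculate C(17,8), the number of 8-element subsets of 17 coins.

C(17,8) = 17!/(8! x (17-8)!).

Final answer: C(17,8) = 24310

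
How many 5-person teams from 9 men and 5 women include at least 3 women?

Sum over valid woman counts:
C(5,3)C(9,2) = 360
C(5,4)C(9,1) = 45
C(5,5)C(9,0) = 1
Total: 360 + 45 + 1.

Final answer: 406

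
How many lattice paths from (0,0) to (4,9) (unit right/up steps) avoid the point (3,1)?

Total paths to (4,9): C(13,9) = 715.
Paths through (3,1): C(4,1) x C(9,8) = 36.
Avoiding (3,1): 715 - 36.

Final answer: 679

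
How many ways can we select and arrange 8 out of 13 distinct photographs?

P(13,8) = 13!/(13-8)! = 13!/5!.

Final answer: P(13,8) = 51891840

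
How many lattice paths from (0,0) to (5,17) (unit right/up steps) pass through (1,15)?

Paths (0,0)->(1,15): C(16,15) = 16.
Paths (1,15)->(5,17): C(6,2) = 15.
By multiplication principle: 16 x 15.

Final answer: 240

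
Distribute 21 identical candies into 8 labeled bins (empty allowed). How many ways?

Stars and bars: C(n+k-1, k-1) = C(28,7).

Final answer: C(28,7) = 1184040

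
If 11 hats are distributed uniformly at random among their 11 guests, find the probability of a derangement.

Derangements satisfy D(n) = (n-1)(D(n-1) + D(n-2)), starting from D(0)=1, D(1)=0.
Building up: D(2)=1, D(3)=2, D(4)=9, D(5)=44, D(6)=265, D(7)=1854, D(8)=14833, D(9)=133496, D(10)=1334961, D(11)=14684570.
Total arrangements: 11! = 39916800.
Probability = D(11)/11! = 1468457/3991680.

Final answer: D(11)/11! = 14684570/39916800 = 0.367879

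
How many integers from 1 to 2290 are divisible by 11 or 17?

Multiples of 11: 208. Multiples of 17: 134. Of both (lcm=187): 12.
By inclusion-exclusion: 208 + 134 - 12.

Final answer: 330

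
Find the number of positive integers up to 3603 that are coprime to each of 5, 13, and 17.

|div by 5|=720, |div by 13|=277, |div by 17|=211.
|div by 5&13|=55, |div by 5&17|=42, |div by 13&17|=16, |div by all|=3.
By inclusion-exclusion, divisible by at least one: 720+277+211-55-42-16+3 = 1098.
Not divisible by any: 3603 - 1098.

Final answer: 2505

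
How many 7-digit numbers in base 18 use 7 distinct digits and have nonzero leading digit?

The leading digit has 17 choices (anything but zero); the next has 17 (anything but the first), then 16, and so on, one fewer each time.
Total: 17 x 17 x 16 x 15 x 14 x 13 x 12.

Final answer: 151482240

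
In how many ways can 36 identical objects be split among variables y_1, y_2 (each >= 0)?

Stars and bars with 36 stars and 1 bars:
C(36+2-1, 2-1) = C(37,1).

Final answer: C(37,1) = 37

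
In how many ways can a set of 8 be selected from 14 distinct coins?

C(14,8) = 14!/(8! x (14-8)!).

Final answer: C(14,8) = 3003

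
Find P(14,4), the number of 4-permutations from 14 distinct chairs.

P(14,4) = 14!/(14-4)! = 14!/10!.

Final answer: P(14,4) = 24024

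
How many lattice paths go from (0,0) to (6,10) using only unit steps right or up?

Each path has 6 right steps and 10 up steps in some order (16 steps total).
Choose which 10 of the 16 steps are up: C(16,10).

Final answer: C(16,10) = 8008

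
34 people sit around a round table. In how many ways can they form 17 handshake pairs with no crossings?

This is counted by the nth Catalan number C_n. Here n = 34/2 = 17.
C_n = (2n)!/(n!(n+1)!), so C_{17} = 34!/(17! x 18!) = C(34,17)/18 = 2333606220/18.

Final answer: C_{17} = 129644790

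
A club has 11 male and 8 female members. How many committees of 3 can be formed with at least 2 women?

Sum over valid woman counts:
C(8,2)C(11,1) = 308
C(8,3)C(11,0) = 56
Total: 308 + 56.

Final answer: 364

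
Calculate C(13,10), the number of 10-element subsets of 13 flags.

C(13,10) = 13!/(10! x 3!).

Final answer: \binom{13}{10} = 286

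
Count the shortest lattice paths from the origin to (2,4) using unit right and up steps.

Each path has 2 right steps and 4 up steps in some order (6 steps total).
Choose which 4 of the 6 steps are up: C(6,4).

Final answer: C(6,4) = 15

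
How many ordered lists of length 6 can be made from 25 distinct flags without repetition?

P(25,6) = 25!/(25-6)! = 25!/19!.

Final answer: P(25,6) = 127512000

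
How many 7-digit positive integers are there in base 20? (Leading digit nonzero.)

In base 20, the leading digit has 19 choices (1..19); each of the remaining 6 digits has 20 choices.
Total: 19 x 20^6.

Final answer: 1216000000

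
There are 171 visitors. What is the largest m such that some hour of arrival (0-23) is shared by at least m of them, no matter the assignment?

There are 24 possible values for hour of arrival (0-23). With 171 visitors and 24 categories, by pigeonhole: ceiling(171/24).

Final answer: 8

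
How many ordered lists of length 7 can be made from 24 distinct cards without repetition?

P(24,7) = 24!/(24-7)! = 24!/17!.

Final answer: P(24,7) = 1744364160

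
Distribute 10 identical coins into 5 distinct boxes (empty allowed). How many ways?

Stars and bars: C(n+k-1, k-1) = C(14,4).

Final answer: C(14,4) = 1001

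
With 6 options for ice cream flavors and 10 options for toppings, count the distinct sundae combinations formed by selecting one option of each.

By the multiplication principle: 6 x 10.

Final answer: 60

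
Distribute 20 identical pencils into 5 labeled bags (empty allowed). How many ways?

Stars and bars: C(n+k-1, k-1) = C(24,4).

Final answer: C(24,4) = 10626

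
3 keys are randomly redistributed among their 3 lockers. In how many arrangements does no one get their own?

D(n) = (n-1)(D(n-1) + D(n-2)), D(0)=1, D(1)=0.
D(2) = 1 x (0 + 1) = 1
D(3) = 2 x (D(2) + D(1)) = 2 x (1 + 0)

Final answer: D(3) = 2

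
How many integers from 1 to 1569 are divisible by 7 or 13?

Multiples of 7: 224. Multiples of 13: 120. Of both (lcm=91): 17.
By inclusion-exclusion: 224 + 120 - 17.

Final answer: 327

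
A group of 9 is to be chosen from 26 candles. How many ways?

C(26,9) = 26!/(9! x 17!).

Final answer: \binom{26}{9} = 3124550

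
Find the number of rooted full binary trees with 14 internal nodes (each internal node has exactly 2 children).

The structures are counted by the Catalan number C_n. Here n = 14.
Using C_0 = 1 and C_(k+1) = C_k x 2(2k+1)/(k+2), build up term by term: C_1=1, C_2=2, C_3=5, C_4=14, C_5=42, C_6=132, C_7=429, C_8=1430, C_9=4862, C_10=16796, C_11=58786, C_12=208012, C_13=742900, C_14=2674440.

Final answer: C_{14} = 2674440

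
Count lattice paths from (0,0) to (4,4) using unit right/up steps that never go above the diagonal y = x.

Total monotonic paths to (4,4): C(8,4) = 70.
A path is bad iff it touches y = x + 1; reflecting its initial segment maps bad paths bijectively onto all paths to (3,5), of which there are C(8,5) = 56.
Valid Dyck paths: 70 - 56.
(Equivalently, C_{4} = C(8,4)/5 = 70/5.)

Final answer: C_{4} = 14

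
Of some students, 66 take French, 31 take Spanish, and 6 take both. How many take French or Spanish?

|A union B| = |A| + |B| - |A intersect B| = 66 + 31 - 6.

Final answer: 91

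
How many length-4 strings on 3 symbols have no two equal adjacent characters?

Let g(n) count such strings. g(1) = 3, and each valid string of length n-1 extends in 2 ways (any symbol but the last), so g(n) = 2 g(n-1).
Total: g(4) = 3 x 2^3.

Final answer: 3 x 2^{3} = 24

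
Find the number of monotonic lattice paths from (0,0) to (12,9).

Each path has 12 right steps and 9 up steps in some order (21 steps total).
Choose which 9 of the 21 steps are up: C(21,9).

Final answer: C(21,9) = 293930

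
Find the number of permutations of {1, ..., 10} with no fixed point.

D(n) = (n-1)(D(n-1) + D(n-2)), D(0)=1, D(1)=0.
D(2) = 1 x (0 + 1) = 1
D(3) = 2 x (1 + 0) = 2
D(4) = 3 x (2 + 1) = 9
D(5) = 4 x (9 + 2) = 44
D(6) = 5 x (44 + 9) = 265
D(7) = 6 x (265 + 44) = 1854
D(8) = 7 x (1854 + 265) = 14833
D(9) = 8 x (14833 + 1854) = 133496
D(10) = 9 x (D(9) + D(8)) = 9 x (133496 + 14833)

Final answer: D(10) = 1334961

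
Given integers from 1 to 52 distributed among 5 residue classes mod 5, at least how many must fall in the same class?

By pigeonhole with 52 objects and 5 categories: ceiling(52/5).

Final answer: 11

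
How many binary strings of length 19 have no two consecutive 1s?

Classify by the final bit: ...0 gives a(n-1) strings, ...01 gives a(n-2) strings. Thus a(n) = a(n-1) + a(n-2) with a(1)=2, a(2)=3.
Building up term by term: a(1)=2, a(2)=3, a(3)=5, a(4)=8, a(5)=13, a(6)=21, a(7)=34, a(8)=55, a(9)=89, a(10)=144, a(11)=233, a(12)=377, a(13)=610, a(14)=987, a(15)=1597, a(16)=2584, a(17)=4181, a(18)=6765, a(19)=10946.

Final answer: 10946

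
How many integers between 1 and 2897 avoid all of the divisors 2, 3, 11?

|div by 2|=1448, |div by 3|=965, |div by 11|=263.
|div by 2&3|=482, |div by 2&11|=131, |div by 3&11|=87, |div by all|=43.
By inclusion-exclusion, divisible by at least one: 1448+965+263-482-131-87+43 = 2019.
Not divisible by any: 2897 - 2019.

Final answer: 878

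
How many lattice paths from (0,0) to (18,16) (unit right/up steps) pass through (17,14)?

Paths (0,0)->(17,14): C(31,14) = 265182525.
Paths (17,14)->(18,16): C(3,2) = 3.
By multiplication principle: 265182525 x 3.

Final answer: 795547575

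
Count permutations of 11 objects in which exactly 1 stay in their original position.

Choose which 1 elements are fixed: C(11,1) = 11.
Derange the remaining 10 using D(j) = (j-1)(D(j-1) + D(j-2)), D(0)=1, D(1)=0: D(2)=1, D(3)=2, D(4)=9, D(5)=44, D(6)=265, D(7)=1854, D(8)=14833, D(9)=133496, D(10)=1334961.
Total: 11 x 1334961.

Final answer: C(11,1) D(10) = 14684571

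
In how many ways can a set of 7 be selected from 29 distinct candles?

C(29,7) = 29!/(7! x 22!).

Final answer: \binom{29}{7} = 1560780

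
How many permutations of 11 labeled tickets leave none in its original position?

Derangements satisfy D(n) = (n-1)(D(n-1) + D(n-2)), starting from D(0)=1, D(1)=0.
D(2) = 1 x (0 + 1) = 1
D(3) = 2 x (1 + 0) = 2
D(4) = 3 x (2 + 1) = 9
D(5) = 4 x (9 + 2) = 44
D(6) = 5 x (44 + 9) = 265
D(7) = 6 x (265 + 44) = 1854
D(8) = 7 x (1854 + 265) = 14833
D(9) = 8 x (14833 + 1854) = 133496
D(10) = 9 x (133496 + 14833) = 1334961
D(11) = 10 x (D(10) + D(9)) = 10 x (1334961 + 133496)

Final answer: D(11) = 14684570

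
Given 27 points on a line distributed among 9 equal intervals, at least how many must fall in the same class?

By pigeonhole with 27 objects and 9 categories: ceiling(27/9).

Final answer: 3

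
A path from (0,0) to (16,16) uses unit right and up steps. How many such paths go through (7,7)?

Paths (0,0)->(7,7): C(14,7) = 3432.
Paths (7,7)->(16,16): C(18,9) = 48620.
By multiplication principle: 3432 x 48620.

Final answer: 166863840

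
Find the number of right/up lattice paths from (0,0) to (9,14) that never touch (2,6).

Total paths to (9,14): C(23,14) = 817190.
Paths through (2,6): C(8,6) x C(15,8) = 180180.
Avoiding (2,6): 817190 - 180180.

Final answer: 637010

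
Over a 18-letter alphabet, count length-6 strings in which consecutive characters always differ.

Let g(n) count such strings. g(1) = 18, and each valid string of length n-1 extends in 17 ways (any symbol but the last), so g(n) = 17 g(n-1).
Total: g(6) = 18 x 17^5.

Final answer: 18 x 17^{5} = 25557426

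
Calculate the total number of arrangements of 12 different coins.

The number of ways to arrange 12 distinct objects is 12!.

Final answer: 12! = 479001600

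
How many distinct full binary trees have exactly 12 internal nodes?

This is a standard Catalan-number count: the answer is C_n. Here n = 12.
C_n = C(2n,n) - C(2n,n+1), so C_{12} = C(24,12) - C(24,13) = 2704156 - 2496144.

Final answer: C_{12} = 208012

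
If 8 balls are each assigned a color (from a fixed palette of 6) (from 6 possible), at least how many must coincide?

There are 6 possible values for color (from a fixed palette of 6). With 8 balls and 6 categories, by pigeonhole: ceiling(8/6).

Final answer: 2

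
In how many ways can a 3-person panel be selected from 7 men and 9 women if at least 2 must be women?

Sum over valid woman counts:
C(9,2)C(7,1) = 252
C(9,3)C(7,0) = 84
Total: 252 + 84.

Final answer: 336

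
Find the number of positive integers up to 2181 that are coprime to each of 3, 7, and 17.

|div by 3|=727, |div by 7|=311, |div by 17|=128.
|div by 3&7|=103, |div by 3&17|=42, |div by 7&17|=18, |div by all|=6.
By inclusion-exclusion, divisible by at least one: 727+311+128-103-42-18+6 = 1009.
Not divisible by any: 2181 - 1009.

Final answer: 1172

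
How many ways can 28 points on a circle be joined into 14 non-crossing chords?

This is counted by the nth Catalan number C_n. Here n = 28/2 = 14.
Using C_0 = 1 and C_(k+1) = C_k x 2(2k+1)/(k+2), build up term by term: C_1=1, C_2=2, C_3=5, C_4=14, C_5=42, C_6=132, C_7=429, C_8=1430, C_9=4862, C_10=16796, C_11=58786, C_12=208012, C_13=742900, C_14=2674440.

Final answer: C_{14} = 2674440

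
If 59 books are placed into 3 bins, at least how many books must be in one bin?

By the pigeonhole principle: ceiling(59/3).

Final answer: 20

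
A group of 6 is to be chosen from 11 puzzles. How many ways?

C(11,6) = 11!/(6! x (11-6)!).

Final answer: C(11,6) = 462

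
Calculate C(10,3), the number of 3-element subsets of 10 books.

C(10,3) = 10!/(3! x 7!).

Final answer: \binom{10}{3} = 120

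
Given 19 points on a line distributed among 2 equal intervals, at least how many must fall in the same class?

By pigeonhole with 19 objects and 2 categories: ceiling(19/2).

Final answer: 10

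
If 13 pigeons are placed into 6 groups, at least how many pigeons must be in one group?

By the pigeonhole principle: ceiling(13/6).

Final answer: 3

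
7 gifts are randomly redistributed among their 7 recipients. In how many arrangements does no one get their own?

Derangements satisfy D(n) = (n-1)(D(n-1) + D(n-2)), starting from D(0)=1, D(1)=0.
D(2) = 1 x (0 + 1) = 1
D(3) = 2 x (1 + 0) = 2
D(4) = 3 x (2 + 1) = 9
D(5) = 4 x (9 + 2) = 44
D(6) = 5 x (44 + 9) = 265
D(7) = 6 x (D(6) + D(5)) = 6 x (265 + 44)

Final answer: D(7) = 1854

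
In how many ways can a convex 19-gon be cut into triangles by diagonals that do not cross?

The structures are counted by the Catalan number C_n. Here n = 19 - 2 = 17.
Using C_0 = 1 and C_(k+1) = C_k x 2(2k+1)/(k+2), build up term by term: C_1=1, C_2=2, C_3=5, C_4=14, C_5=42, C_6=132, C_7=429, C_8=1430, C_9=4862, C_10=16796, C_11=58786, C_12=208012, C_13=742900, C_14=2674440, C_15=9694845, C_16=35357670, C_17=129644790.

Final answer: C_{17} = 129644790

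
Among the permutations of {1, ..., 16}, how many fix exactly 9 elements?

Choose which 9 elements are fixed: C(16,9) = 11440.
Derange the remaining 7 using D(j) = (j-1)(D(j-1) + D(j-2)), D(0)=1, D(1)=0: D(2)=1, D(3)=2, D(4)=9, D(5)=44, D(6)=265, D(7)=1854.
Total: 11440 x 1854.

Final answer: C(16,9) D(7) = 21209760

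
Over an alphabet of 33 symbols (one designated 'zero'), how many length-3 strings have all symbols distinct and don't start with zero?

The leading digit has 32 choices (anything but zero); the next has 32 (anything but the first), then 31, and so on, one fewer each time.
Total: 32 x 32 x 31.

Final answer: 31744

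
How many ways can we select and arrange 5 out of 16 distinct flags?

P(16,5) = 16!/(16-5)! = 16!/11!.

Final answer: P(16,5) = 524160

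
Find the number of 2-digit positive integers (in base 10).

These are the integers in [10^1, 10^2), so the count is 10^2 - 10^1 = 9 x 10^1.

Final answer: 90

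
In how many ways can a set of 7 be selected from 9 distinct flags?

C(9,7) = 9!/(7! x 2!).

Final answer: \binom{9}{7} = 36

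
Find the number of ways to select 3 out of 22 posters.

C(22,3) = 22!/(3! x (22-3)!).

Final answer: C(22,3) = 1540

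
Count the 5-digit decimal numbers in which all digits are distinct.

First digit: 9 (not 0). Second: 9 (not first). Third: 8, etc.
Total: 9 x 9 x 8 x 7 x 6.

Final answer: 27216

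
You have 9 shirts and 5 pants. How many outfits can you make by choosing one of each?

By the multiplication principle: 9 x 5.

Final answer: 45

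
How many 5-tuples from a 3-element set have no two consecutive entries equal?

First character: 3 choices. Each subsequent: 2 choices (must differ from the previous one).
Total: 3 x 2^4.

Final answer: 3 x 2^{4} = 48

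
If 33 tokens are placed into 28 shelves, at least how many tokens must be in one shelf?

By the pigeonhole principle: ceiling(33/28).

Final answer: 2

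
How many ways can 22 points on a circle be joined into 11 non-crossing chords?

The structures are counted by the Catalan number C_n. Here n = 22/2 = 11.
C_n = C(2n,n) - C(2n,n+1), so C_{11} = C(22,11) - C(22,12) = 705432 - 646646.

Final answer: C_{11} = 58786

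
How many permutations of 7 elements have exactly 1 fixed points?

Choose which 1 elements are fixed: C(7,1) = 7.
Derange the remaining 6 using D(j) = (j-1)(D(j-1) + D(j-2)), D(0)=1, D(1)=0: D(2)=1, D(3)=2, D(4)=9, D(5)=44, D(6)=265.
Total: 7 x 265.

Final answer: C(7,1) D(6) = 1855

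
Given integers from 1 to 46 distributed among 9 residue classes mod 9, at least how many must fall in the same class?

By pigeonhole with 46 objects and 9 categories: ceiling(46/9).

Final answer: 6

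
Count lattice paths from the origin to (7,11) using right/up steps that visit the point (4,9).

Paths (0,0)->(4,9): C(13,9) = 715.
Paths (4,9)->(7,11): C(5,2) = 10.
By multiplication principle: 715 x 10.

Final answer: 7150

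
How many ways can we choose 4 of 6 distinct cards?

C(6,4) = 6!/(4! x (6-4)!).

Final answer: C(6,4) = 15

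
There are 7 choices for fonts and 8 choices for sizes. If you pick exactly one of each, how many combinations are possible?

By the multiplication principle: 7 x 8.

Final answer: 56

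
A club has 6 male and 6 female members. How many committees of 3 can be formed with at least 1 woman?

Sum over valid woman counts:
C(6,1)C(6,2) = 90
C(6,2)C(6,1) = 90
C(6,3)C(6,0) = 20
Total: 90 + 90 + 20.

Final answer: 200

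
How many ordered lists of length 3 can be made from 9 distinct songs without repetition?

P(9,3) = 9!/(9-3)! = 9!/6!.

Final answer: P(9,3) = 504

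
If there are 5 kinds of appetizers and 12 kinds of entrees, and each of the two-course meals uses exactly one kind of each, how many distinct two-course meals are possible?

By the multiplication principle: 5 x 12.

Final answer: 60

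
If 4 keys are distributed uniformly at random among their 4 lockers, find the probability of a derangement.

Use the recurrence D(n) = (n-1)(D(n-1) + D(n-2)) with D(0)=1, D(1)=0.
Building up: D(2)=1, D(3)=2, D(4)=9.
Total arrangements: 4! = 24.
Probability = D(4)/4! = 3/8.

Final answer: D(4)/4! = 9/24 = 0.375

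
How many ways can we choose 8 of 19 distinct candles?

C(19,8) = 19!/(8! x (19-8)!).

Final answer: C(19,8) = 75582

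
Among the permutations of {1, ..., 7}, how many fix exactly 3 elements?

Choose which 3 elements are fixed: C(7,3) = 35.
Derange the remaining 4 using D(j) = (j-1)(D(j-1) + D(j-2)), D(0)=1, D(1)=0: D(2)=1, D(3)=2, D(4)=9.
Total: 35 x 9.

Final answer: C(7,3) D(4) = 315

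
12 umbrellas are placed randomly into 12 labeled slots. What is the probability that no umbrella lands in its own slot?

Use the recurrence D(n) = (n-1)(D(n-1) + D(n-2)) with D(0)=1, D(1)=0.
Building up: D(2)=1, D(3)=2, D(4)=9, D(5)=44, D(6)=265, D(7)=1854, D(8)=14833, D(9)=133496, D(10)=1334961, D(11)=14684570, D(12)=176214841.
Total arrangements: 12! = 479001600.
Probability = D(12)/12! = 16019531/43545600.

Final answer: D(12)/12! = 176214841/479001600 = 0.367879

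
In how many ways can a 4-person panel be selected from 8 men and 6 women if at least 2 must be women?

Sum over valid woman counts:
C(6,2)C(8,2) = 420
C(6,3)C(8,1) = 160
C(6,4)C(8,0) = 15
Total: 420 + 160 + 15.

Final answer: 595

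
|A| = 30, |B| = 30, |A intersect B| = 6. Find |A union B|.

|A union B| = |A| + |B| - |A intersect B| = 30 + 30 - 6.

Final answer: 54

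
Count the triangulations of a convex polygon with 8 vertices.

This is a standard Catalan-number count: the answer is C_n. Here n = 8 - 2 = 6.
C_n = (2n)!/(n!(n+1)!), so C_{6} = 12!/(6! x 7!) = C(12,6)/7 = 924/7.

Final answer: C_{6} = 132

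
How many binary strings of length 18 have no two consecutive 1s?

Classify by the final bit: ...0 gives a(n-1) strings, ...01 gives a(n-2) strings. Thus a(n) = a(n-1) + a(n-2) with a(1)=2, a(2)=3.
Computing successive values: a(1)=2, a(2)=3, a(3)=5, a(4)=8, a(5)=13, a(6)=21, a(7)=34, a(8)=55, a(9)=89, a(10)=144, a(11)=233, a(12)=377, a(13)=610, a(14)=987, a(15)=1597, a(16)=2584, a(17)=4181, a(18)=6765.

Final answer: 6765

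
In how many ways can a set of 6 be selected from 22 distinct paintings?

C(22,6) = 22!/(6! x (22-6)!).

Final answer: C(22,6) = 74613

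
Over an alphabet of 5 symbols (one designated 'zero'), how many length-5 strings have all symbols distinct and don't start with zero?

First digit: 4 (nonzero). Second: 4 (not first). Third: 3, etc.
Total: 4 x 4 x 3 x 2 x 1.

Final answer: 96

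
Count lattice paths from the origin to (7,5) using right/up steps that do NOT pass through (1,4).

Total paths to (7,5): C(12,5) = 792.
Paths through (1,4): C(5,4) x C(7,1) = 35.
Avoiding (1,4): 792 - 35.

Final answer: 757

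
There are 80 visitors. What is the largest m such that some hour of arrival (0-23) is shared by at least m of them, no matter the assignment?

There are 24 possible values for hour of arrival (0-23). With 80 visitors and 24 categories, by pigeonhole: ceiling(80/24).

Final answer: 4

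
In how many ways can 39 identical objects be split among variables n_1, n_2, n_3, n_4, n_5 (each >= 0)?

Stars and bars with 39 stars and 4 bars:
C(39+5-1, 5-1) = C(43,4).

Final answer: C(43,4) = 123410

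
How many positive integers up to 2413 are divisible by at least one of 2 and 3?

Multiples of 2: 1206. Multiples of 3: 804. Of both (lcm=6): 402.
By inclusion-exclusion: 1206 + 804 - 402.

Final answer: 1608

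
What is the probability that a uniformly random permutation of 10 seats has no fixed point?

Derangements satisfy D(n) = (n-1)(D(n-1) + D(n-2)), starting from D(0)=1, D(1)=0.
Building up: D(2)=1, D(3)=2, D(4)=9, D(5)=44, D(6)=265, D(7)=1854, D(8)=14833, D(9)=133496, D(10)=1334961.
Total arrangements: 10! = 3628800.
Probability = D(10)/10! = 16481/44800.

Final answer: D(10)/10! = 1334961/3628800 = 0.367879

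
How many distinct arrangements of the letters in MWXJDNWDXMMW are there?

Letters (D:2, J:1, M:3, N:1, W:3, X:2). Total letters: 12.
Permutations = 12!/(3! x 3! x 2! x 2!).

Final answer: 3326400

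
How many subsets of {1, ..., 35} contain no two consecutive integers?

Let a(n) count such subsets of {1, ..., n}. Either n is excluded (a(n-1) ways) or n is included, forcing n-1 out (a(n-2) ways), so a(n) = a(n-1) + a(n-2) with a(1)=2, a(2)=3.
Computing successive values: a(1)=2, a(2)=3, a(3)=5, a(4)=8, a(5)=13, a(6)=21, a(7)=34, a(8)=55, a(9)=89, a(10)=144, a(11)=233, a(12)=377, a(13)=610, a(14)=987, a(15)=1597, a(16)=2584, a(17)=4181, a(18)=6765, a(19)=10946, a(20)=17711, a(21)=28657, a(22)=46368, a(23)=75025, a(24)=121393, a(25)=196418, a(26)=317811, a(27)=514229, a(28)=832040, a(29)=1346269, a(30)=2178309, a(31)=3524578, a(32)=5702887, a(33)=9227465, a(34)=14930352, a(35)=24157817.

Final answer: 24157817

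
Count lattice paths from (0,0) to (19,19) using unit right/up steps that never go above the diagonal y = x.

Total monotonic paths to (19,19): C(38,19) = 35345263800.
Paths that cross above y=x (reflection bijection): C(38,20) = 33578000610.
Valid Dyck paths: 35345263800 - 33578000610.
(These counts are the Catalan numbers.)

Final answer: C_{19} = 1767263190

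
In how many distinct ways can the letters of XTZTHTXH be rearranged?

Letters (H:2, T:3, X:2, Z:1). Total letters: 8.
Permutations = 8!/(3! x 2! x 2!).

Final answer: 1680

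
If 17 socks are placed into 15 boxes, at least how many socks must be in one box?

By the pigeonhole principle: ceiling(17/15).

Final answer: 2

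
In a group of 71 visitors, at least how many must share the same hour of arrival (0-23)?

There are 24 possible values for hour of arrival (0-23). With 71 visitors and 24 categories, by pigeonhole: ceiling(71/24).

Final answer: 3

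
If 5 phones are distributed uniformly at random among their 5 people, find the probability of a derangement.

Use the recurrence D(n) = (n-1)(D(n-1) + D(n-2)) with D(0)=1, D(1)=0.
Building up: D(2)=1, D(3)=2, D(4)=9, D(5)=44.
Total arrangements: 5! = 120.
Probability = D(5)/5! = 11/30.

Final answer: D(5)/5! = 44/120 = 0.366667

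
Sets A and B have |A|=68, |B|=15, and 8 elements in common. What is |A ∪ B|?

|A union B| = |A| + |B| - |A intersect B| = 68 + 15 - 8.

Final answer: 75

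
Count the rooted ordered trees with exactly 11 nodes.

This is counted by the nth Catalan number C_n. Here n = 11 - 1 = 10.
C_n = (2n)!/(n!(n+1)!), so C_{10} = 20!/(10! x 11!) = C(20,10)/11 = 184756/11.

Final answer: C_{10} = 16796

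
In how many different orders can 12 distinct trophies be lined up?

The number of ways to arrange 12 distinct objects is 12!.

Final answer: 12! = 479001600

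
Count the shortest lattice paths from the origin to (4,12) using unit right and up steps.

Each path has 4 right steps and 12 up steps in some order (16 steps total).
Choose which 12 of the 16 steps are up: C(16,12).

Final answer: C(16,12) = 1820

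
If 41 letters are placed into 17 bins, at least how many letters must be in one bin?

By the pigeonhole principle: ceiling(41/17).

Final answer: 3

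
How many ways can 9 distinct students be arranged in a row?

The number of ways to arrange 9 distinct objects is 9!.

Final answer: 9! = 362880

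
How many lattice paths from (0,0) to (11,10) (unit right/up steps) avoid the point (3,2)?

Total paths to (11,10): C(21,10) = 352716.
Paths through (3,2): C(5,2) x C(16,8) = 128700.
Avoiding (3,2): 352716 - 128700.

Final answer: 224016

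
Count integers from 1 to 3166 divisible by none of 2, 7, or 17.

|div by 2|=1583, |div by 7|=452, |div by 17|=186.
|div by 2&7|=226, |div by 2&17|=93, |div by 7&17|=26, |div by all|=13.
By inclusion-exclusion, divisible by at least one: 1583+452+186-226-93-26+13 = 1889.
Not divisible by any: 3166 - 1889.

Final answer: 1277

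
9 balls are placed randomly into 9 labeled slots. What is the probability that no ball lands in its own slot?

Use the recurrence D(n) = (n-1)(D(n-1) + D(n-2)) with D(0)=1, D(1)=0.
Building up: D(2)=1, D(3)=2, D(4)=9, D(5)=44, D(6)=265, D(7)=1854, D(8)=14833, D(9)=133496.
Total arrangements: 9! = 362880.
Probability = D(9)/9! = 16687/45360.

Final answer: D(9)/9! = 133496/362880 = 0.367879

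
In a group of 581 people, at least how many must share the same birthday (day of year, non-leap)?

There are 365 possible values for birthday (day of year, non-leap). With 581 people and 365 categories, by pigeonhole: ceiling(581/365).

Final answer: 2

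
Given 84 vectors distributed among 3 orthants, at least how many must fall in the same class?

By pigeonhole with 84 objects and 3 categories: ceiling(84/3).

Final answer: 28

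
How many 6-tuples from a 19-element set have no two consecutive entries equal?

Let g(n) count such strings. g(1) = 19, and each valid string of length n-1 extends in 18 ways (any symbol but the last), so g(n) = 18 g(n-1).
Total: g(6) = 19 x 18^5.

Final answer: 19 x 18^{5} = 35901792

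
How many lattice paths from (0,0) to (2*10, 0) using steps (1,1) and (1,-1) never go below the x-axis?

Total monotonic paths to (10,10): C(20,10) = 184756.
A path is bad iff it touches y = x + 1; reflecting its initial segment maps bad paths bijectively onto all paths to (9,11), of which there are C(20,11) = 167960.
Valid Dyck paths: 184756 - 167960.
(Check: C(20,10) - C(20,11) = C(20,10)/11, the Catalan number C_{10}.)

Final answer: C_{10} = 16796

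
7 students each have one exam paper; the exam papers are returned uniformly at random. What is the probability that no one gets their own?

Derangements satisfy D(n) = (n-1)(D(n-1) + D(n-2)), starting from D(0)=1, D(1)=0.
Building up: D(2)=1, D(3)=2, D(4)=9, D(5)=44, D(6)=265, D(7)=1854.
Total arrangements: 7! = 5040.
Probability = D(7)/7! = 103/280.

Final answer: D(7)/7! = 1854/5040 = 0.367857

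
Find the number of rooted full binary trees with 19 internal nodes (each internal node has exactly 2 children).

The structures are counted by the Catalan number C_n. Here n = 19.
C_n = C(2n,n)/(n+1), so C_{19} = C(38,19)/20 = 35345263800/20.

Final answer: C_{19} = 1767263190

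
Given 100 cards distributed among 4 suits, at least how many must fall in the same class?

By pigeonhole with 100 objects and 4 categories: ceiling(100/4).

Final answer: 25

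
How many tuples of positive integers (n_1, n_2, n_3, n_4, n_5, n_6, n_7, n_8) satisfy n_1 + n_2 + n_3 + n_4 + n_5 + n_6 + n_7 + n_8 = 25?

Substitute n'_i = n_i - 1 (so n'_i >= 0). Then sum n'_i = 25 - 8 = 17.
Stars and bars: C(17+8-1, 8-1) = C(24,7).

Final answer: C(24,7) = 346104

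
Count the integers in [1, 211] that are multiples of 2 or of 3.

Multiples of 2: 105. Multiples of 3: 70. Of both (lcm=6): 35.
By inclusion-exclusion: 105 + 70 - 35.

Final answer: 140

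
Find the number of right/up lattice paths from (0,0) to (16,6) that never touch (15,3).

Total paths to (16,6): C(22,6) = 74613.
Paths through (15,3): C(18,3) x C(4,3) = 3264.
Avoiding (15,3): 74613 - 3264.

Final answer: 71349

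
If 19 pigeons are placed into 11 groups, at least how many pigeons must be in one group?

By the pigeonhole principle: ceiling(19/11).

Final answer: 2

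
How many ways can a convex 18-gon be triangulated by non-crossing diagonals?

The structures are counted by the Catalan number C_n. Here n = 18 - 2 = 16.
C_n = C(2n,n) - C(2n,n+1), so C_{16} = C(32,16) - C(32,17) = 601080390 - 565722720.

Final answer: C_{16} = 35357670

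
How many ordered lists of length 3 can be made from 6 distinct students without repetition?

P(6,3) = 6!/(6-3)! = 6!/3!.

Final answer: P(6,3) = 120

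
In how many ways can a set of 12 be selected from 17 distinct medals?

C(17,12) = 17!/(12! x 5!).

Final answer: \binom{17}{12} = 6188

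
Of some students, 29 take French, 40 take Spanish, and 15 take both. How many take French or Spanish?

|A union B| = |A| + |B| - |A intersect B| = 29 + 40 - 15.

Final answer: 54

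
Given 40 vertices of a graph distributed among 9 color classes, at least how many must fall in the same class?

By pigeonhole with 40 objects and 9 categories: ceiling(40/9).

Final answer: 5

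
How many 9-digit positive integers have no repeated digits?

First digit: 9 (not 0). Second: 9 (not first). Third: 8, etc.
Total: 9 x 9 x 8 x 7 x 6 x 5 x 4 x 3 x 2.

Final answer: 3265920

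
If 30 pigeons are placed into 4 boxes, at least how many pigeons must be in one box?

By the pigeonhole principle: ceiling(30/4).

Final answer: 8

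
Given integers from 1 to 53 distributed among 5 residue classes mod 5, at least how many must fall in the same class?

By pigeonhole with 53 objects and 5 categories: ceiling(53/5).

Final answer: 11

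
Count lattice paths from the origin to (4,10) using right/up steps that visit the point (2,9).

Paths (0,0)->(2,9): C(11,9) = 55.
Paths (2,9)->(4,10): C(3,1) = 3.
By multiplication principle: 55 x 3.

Final answer: 165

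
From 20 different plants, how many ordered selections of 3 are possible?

P(20,3) = 20!/(20-3)! = 20!/17!.

Final answer: P(20,3) = 6840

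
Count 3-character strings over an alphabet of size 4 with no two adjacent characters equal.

Let g(n) count such strings. g(1) = 4, and each valid string of length n-1 extends in 3 ways (any symbol but the last), so g(n) = 3 g(n-1).
Total: g(3) = 4 x 3^2.

Final answer: 4 x 3^{2} = 36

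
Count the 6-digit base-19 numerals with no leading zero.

In base 19, the leading digit has 18 choices (1..18); each of the remaining 5 digits has 19 choices.
Total: 18 x 19^5.

Final answer: 44569782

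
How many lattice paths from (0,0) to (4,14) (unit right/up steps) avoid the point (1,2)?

Total paths to (4,14): C(18,14) = 3060.
Paths through (1,2): C(3,2) x C(15,12) = 1365.
Avoiding (1,2): 3060 - 1365.

Final answer: 1695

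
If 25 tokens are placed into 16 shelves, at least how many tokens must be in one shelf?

By the pigeonhole principle: ceiling(25/16).

Final answer: 2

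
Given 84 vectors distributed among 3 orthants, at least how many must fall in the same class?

By pigeonhole with 84 objects and 3 categories: ceiling(84/3).

Final answer: 28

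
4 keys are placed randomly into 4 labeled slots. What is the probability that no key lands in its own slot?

Use the recurrence D(n) = (n-1)(D(n-1) + D(n-2)) with D(0)=1, D(1)=0.
Building up: D(2)=1, D(3)=2, D(4)=9.
Total arrangements: 4! = 24.
Probability = D(4)/4! = 3/8.

Final answer: D(4)/4! = 9/24 = 0.375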